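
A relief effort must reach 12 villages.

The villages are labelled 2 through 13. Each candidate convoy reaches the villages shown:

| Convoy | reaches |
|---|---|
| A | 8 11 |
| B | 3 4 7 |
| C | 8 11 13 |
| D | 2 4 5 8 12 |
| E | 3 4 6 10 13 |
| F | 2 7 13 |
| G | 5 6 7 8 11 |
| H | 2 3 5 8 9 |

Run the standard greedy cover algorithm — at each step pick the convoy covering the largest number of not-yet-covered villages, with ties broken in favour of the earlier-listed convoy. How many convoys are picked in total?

4

Greedy: pick D (covers 5 new) → pick E (covers 4 new) → pick G (covers 2 new) → pick H (covers 1 new). Total picks: 4.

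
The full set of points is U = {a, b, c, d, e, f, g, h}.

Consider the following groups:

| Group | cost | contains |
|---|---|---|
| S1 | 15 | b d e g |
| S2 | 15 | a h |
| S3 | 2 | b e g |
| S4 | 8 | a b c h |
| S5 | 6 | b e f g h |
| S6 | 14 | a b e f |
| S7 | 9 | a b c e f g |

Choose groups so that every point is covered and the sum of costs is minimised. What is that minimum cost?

29

S1, S4, S5 together cover every point (S1 ∪ S4 ∪ S5 = {a, b, c, d, e, f, g, h}); total cost 15 + 8 + 6 = 29.
The greedy pick S3, S4, S5, S1 costs 31; no covering selection beats 29.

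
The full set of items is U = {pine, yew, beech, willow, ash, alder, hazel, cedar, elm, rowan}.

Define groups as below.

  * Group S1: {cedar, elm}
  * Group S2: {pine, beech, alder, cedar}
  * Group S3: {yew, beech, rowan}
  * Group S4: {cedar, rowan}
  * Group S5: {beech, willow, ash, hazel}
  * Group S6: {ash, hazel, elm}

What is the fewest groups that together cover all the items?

4

Take {S2, S3, S5, S6}. Their union is {pine, yew, beech, willow, ash, alder, hazel, cedar, elm, rowan}, which is all 10 items.
Only S3 contains yew, so S3 is forced; the remaining 7 items need at least 3 more groups (each remaining group adds at most 3) — so at least 4 groups are needed, and 4 is optimal.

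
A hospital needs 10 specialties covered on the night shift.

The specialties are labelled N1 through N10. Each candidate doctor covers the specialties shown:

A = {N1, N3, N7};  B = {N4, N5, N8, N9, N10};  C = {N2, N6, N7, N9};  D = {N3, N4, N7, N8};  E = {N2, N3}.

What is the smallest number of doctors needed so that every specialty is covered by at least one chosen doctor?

A and B and C together: A ∪ B ∪ C = {N1, N2, N3, N4, N5, N6, N7, N8, N9, N10} — every specialty is covered.
Only A contains N1, so A is forced; the remaining 7 specialties need at least 2 more doctors (each remaining doctor adds at most 5) — so at least 3 doctors are needed, and 3 is optimal.

3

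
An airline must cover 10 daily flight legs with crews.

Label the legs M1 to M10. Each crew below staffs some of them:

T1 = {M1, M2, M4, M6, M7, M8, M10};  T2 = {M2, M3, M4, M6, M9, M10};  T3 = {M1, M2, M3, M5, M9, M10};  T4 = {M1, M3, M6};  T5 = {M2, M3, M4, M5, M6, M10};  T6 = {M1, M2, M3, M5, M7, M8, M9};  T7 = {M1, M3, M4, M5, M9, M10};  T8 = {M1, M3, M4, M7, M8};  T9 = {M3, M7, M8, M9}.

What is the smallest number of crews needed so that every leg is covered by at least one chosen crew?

2

Take {T1, T6}. Their union is {M1, M2, M3, M4, M5, M6, M7, M8, M9, M10}, which is all 10 legs.
No single crew has all 10 legs (the largest, T1, has 7), so 2 is optimal.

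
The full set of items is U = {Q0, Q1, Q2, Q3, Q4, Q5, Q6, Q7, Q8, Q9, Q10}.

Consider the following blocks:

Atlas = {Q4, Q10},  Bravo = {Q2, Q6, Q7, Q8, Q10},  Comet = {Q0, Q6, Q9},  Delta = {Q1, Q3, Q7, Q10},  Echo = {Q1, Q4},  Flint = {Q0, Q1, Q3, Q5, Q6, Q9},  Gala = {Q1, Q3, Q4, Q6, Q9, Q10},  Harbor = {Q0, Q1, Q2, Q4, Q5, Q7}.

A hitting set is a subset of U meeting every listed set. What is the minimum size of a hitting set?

The 3 items {Q1, Q9, Q10} hit every block.
No choice of 2 items meets every block, so 3 is the minimum.

3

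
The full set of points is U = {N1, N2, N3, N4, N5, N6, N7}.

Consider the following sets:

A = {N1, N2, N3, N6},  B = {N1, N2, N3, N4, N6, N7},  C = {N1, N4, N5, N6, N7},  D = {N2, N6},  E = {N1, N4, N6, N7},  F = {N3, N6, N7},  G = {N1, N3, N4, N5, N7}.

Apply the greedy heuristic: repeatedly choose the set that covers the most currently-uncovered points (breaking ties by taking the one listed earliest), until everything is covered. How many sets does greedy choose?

2

Greedy: pick B (covers 6 new) → pick C (covers 1 new). Total picks: 2.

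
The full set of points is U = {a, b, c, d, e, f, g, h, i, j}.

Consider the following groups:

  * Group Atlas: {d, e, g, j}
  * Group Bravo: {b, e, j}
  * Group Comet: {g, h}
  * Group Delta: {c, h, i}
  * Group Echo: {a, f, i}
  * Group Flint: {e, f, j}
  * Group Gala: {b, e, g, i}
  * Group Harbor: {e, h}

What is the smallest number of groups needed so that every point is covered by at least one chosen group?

Take {Atlas, Delta, Echo, Gala}. Their union is {a, b, c, d, e, f, g, h, i, j}, which is all 10 points.
No 3 of the 8 groups cover everything (all 56 combinations miss at least one point), so 4 is optimal.

4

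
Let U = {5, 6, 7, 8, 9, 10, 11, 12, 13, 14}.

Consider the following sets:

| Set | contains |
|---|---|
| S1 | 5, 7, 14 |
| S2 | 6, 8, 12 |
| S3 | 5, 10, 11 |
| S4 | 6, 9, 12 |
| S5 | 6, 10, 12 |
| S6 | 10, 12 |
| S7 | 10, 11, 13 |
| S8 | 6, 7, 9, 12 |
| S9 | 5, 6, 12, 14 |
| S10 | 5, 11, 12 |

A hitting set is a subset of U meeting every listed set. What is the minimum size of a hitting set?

H = {10, 12, 14} meets every set (each contains at least one member of H), and |H| = 3.
The sets S1, S4, S7 are pairwise disjoint, so any hitting set needs a separate item for each — at least 3. Hence 3 is optimal.

3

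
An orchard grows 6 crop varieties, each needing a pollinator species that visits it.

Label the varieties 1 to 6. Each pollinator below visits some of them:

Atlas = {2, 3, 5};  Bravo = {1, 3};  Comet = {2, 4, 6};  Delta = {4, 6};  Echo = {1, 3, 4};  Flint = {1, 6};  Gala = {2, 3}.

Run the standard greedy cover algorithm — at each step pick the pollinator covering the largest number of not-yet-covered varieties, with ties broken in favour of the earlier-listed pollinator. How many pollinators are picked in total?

3

Greedy: pick Atlas (covers 3 new) → pick Comet (covers 2 new) → pick Bravo (covers 1 new). Total picks: 3.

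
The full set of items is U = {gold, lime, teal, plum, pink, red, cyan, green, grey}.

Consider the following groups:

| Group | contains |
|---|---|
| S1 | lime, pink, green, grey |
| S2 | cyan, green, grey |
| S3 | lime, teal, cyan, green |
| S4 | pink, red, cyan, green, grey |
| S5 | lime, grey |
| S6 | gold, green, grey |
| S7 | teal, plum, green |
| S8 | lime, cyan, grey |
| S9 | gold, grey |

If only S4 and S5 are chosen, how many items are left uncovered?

3

Union of S4, S5 = {lime, pink, red, cyan, green, grey}.
Not covered: gold, teal, plum — 3 items.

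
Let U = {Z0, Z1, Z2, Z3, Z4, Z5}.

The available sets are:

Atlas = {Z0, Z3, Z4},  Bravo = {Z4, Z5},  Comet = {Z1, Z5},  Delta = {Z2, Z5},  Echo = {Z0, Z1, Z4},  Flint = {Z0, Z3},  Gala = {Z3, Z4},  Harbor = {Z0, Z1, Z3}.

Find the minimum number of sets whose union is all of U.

3

Atlas, Comet, and Delta cover everything between them: the union {Z0, Z1, Z2, Z3, Z4, Z5} is all of U.
Only Delta contains Z2, so Delta is forced; the remaining 4 items need at least 2 more sets (each remaining set adds at most 3) — so at least 3 sets are needed, and 3 is optimal.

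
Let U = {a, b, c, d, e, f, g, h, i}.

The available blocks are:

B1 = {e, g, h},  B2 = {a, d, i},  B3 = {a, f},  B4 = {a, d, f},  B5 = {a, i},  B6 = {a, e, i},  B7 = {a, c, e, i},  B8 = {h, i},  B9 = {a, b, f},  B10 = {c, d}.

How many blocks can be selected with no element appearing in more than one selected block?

B1, B5, B10 are pairwise disjoint (B1={e,g,h}; B5={a,i}; B10={c,d}).
Every remaining block overlaps one of these, and no 4 of the listed blocks are pairwise disjoint, so 3 is the maximum.

3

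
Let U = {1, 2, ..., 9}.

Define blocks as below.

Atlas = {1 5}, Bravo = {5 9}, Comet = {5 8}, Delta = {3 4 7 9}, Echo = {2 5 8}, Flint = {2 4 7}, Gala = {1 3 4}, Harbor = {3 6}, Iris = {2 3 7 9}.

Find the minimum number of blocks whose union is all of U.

4

Take {Echo, Gala, Harbor, Iris}. Their union is {1, 2, 3, 4, 5, 6, 7, 8, 9}, which is all 9 items.
Only Harbor contains 6, so Harbor is forced; the remaining 7 items need at least 3 more blocks (each remaining block adds at most 3) — so at least 4 blocks are needed, and 4 is optimal.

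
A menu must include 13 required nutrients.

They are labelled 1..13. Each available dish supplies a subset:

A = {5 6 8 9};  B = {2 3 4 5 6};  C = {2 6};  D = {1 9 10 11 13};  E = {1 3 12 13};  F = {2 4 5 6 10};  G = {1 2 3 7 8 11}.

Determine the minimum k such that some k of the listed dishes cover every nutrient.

4

A and E and F and G together: A ∪ E ∪ F ∪ G = {1, 2, 3, 4, 5, 6, 7, 8, 9, 10, 11, 12, 13} — every nutrient is covered.
No 3 of the 7 dishes cover everything (all 35 combinations miss at least one nutrient), so 4 is optimal.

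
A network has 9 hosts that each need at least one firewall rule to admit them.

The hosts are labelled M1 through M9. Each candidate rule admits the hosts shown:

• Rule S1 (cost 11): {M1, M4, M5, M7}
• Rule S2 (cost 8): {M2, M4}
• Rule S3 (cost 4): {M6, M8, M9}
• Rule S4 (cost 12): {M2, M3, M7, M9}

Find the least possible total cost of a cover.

S1, S3, S4 together cover every host (S1 ∪ S3 ∪ S4 = {M1, M2, M3, M4, M5, M6, M7, M8, M9}); total cost 11 + 4 + 12 = 27.
No covering selection has total cost below 27.

27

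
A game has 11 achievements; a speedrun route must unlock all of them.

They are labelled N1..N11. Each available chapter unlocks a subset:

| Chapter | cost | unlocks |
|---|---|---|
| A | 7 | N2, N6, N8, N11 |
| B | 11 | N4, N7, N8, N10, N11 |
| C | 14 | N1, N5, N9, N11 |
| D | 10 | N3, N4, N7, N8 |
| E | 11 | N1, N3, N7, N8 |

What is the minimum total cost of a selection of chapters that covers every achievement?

42

A, B, C, D together cover every achievement (A ∪ B ∪ C ∪ D = {N1, N2, N3, N4, N5, N6, N7, N8, N9, N10, N11}); total cost 7 + 11 + 14 + 10 = 42.
No covering selection has total cost below 42.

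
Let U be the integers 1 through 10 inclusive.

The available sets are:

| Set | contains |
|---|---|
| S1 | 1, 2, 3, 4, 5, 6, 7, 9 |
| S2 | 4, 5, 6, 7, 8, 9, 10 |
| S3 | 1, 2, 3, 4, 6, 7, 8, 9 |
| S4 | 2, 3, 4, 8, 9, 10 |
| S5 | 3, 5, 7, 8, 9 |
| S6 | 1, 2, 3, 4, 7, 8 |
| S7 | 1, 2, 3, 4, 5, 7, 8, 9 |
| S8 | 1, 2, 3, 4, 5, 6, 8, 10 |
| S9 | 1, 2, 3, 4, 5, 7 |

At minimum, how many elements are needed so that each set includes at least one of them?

2

Take H = {3, 10}. Each listed set contains at least one of these, so H is a hitting set of size 2.
No single element lies in every set, so at least 2 are needed and 2 is optimal.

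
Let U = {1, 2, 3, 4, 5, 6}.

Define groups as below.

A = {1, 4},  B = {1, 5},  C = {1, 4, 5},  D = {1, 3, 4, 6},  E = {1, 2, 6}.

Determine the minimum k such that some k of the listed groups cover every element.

C and D and E together: C ∪ D ∪ E = {1, 2, 3, 4, 5, 6} — every element is covered.
Only E contains 2, so E is forced; the remaining 3 elements need at least 2 more groups (each remaining group adds at most 2) — so at least 3 groups are needed, and 3 is optimal.

3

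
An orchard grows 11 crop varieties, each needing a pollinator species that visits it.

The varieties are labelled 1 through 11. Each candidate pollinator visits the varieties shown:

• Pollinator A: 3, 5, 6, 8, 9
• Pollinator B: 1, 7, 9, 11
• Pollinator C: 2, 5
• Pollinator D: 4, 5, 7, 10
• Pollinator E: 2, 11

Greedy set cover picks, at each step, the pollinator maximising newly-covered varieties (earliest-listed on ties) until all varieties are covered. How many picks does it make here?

Greedy: pick A (covers 5 new) → pick B (covers 3 new) → pick D (covers 2 new) → pick C (covers 1 new). Total picks: 4.

4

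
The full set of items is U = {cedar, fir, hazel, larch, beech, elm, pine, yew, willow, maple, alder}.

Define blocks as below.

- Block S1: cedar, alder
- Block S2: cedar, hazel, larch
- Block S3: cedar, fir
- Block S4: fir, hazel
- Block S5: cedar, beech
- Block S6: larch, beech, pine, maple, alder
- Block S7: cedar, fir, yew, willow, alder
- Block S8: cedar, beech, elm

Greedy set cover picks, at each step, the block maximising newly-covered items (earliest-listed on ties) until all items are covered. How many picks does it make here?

Greedy: pick S6 (covers 5 new) → pick S7 (covers 4 new) → pick S2 (covers 1 new) → pick S8 (covers 1 new). Total picks: 4.

4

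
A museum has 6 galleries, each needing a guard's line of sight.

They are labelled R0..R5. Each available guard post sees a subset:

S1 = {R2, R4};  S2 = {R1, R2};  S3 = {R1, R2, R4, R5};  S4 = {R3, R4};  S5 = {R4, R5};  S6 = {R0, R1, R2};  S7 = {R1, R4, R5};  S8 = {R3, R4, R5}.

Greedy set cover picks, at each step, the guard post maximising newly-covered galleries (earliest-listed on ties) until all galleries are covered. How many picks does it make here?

3

Greedy: pick S3 (covers 4 new) → pick S4 (covers 1 new) → pick S6 (covers 1 new). Total picks: 3.
(The true minimum cover uses only 2 guard posts, so greedy is not optimal here.)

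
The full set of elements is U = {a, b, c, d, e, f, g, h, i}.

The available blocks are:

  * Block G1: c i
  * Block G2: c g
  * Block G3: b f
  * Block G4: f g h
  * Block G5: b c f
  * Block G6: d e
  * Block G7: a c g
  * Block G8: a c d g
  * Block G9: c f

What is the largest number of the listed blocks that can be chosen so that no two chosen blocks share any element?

G1, G3, G6 are pairwise disjoint (G1={c,i}; G3={b,f}; G6={d,e}).
Every remaining block overlaps one of these, and no 4 of the listed blocks are pairwise disjoint, so 3 is the maximum.

3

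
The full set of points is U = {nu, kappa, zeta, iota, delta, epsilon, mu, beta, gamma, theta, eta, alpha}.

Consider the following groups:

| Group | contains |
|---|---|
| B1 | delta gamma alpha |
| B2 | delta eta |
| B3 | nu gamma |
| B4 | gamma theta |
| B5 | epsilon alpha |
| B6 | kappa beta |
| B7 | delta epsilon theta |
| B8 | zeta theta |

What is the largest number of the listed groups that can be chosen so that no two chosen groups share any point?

B2, B3, B5, B6, B8 are pairwise disjoint (B2={delta,eta}; B3={nu,gamma}; B5={epsilon,alpha}; B6={kappa,beta}; B8={zeta,theta}).
Every remaining group overlaps one of these, and no 6 of the listed groups are pairwise disjoint, so 5 is the maximum.

5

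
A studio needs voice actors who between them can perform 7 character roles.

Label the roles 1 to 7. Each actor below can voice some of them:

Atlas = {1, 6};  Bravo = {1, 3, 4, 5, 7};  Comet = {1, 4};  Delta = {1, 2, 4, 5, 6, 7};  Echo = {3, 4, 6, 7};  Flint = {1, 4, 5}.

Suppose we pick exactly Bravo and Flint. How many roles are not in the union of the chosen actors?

Union of Bravo, Flint = {1, 3, 4, 5, 7}.
Not covered: 2, 6 — 2 roles.

2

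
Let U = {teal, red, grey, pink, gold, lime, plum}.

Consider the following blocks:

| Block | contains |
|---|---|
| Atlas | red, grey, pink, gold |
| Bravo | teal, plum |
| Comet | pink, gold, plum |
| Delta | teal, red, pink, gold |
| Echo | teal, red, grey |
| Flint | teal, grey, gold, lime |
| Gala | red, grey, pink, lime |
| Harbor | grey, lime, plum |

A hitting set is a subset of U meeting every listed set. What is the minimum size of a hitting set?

3

H = {grey, pink, plum} meets every block (each contains at least one member of H), and |H| = 3.
No choice of 2 points meets every block, so 3 is the minimum.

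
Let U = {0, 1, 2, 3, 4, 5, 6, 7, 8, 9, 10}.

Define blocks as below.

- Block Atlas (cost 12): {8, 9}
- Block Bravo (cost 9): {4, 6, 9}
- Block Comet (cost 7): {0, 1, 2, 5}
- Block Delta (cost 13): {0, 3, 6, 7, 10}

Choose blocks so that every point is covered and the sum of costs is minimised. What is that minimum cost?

41

Atlas, Bravo, Comet, Delta together cover every point (Atlas ∪ Bravo ∪ Comet ∪ Delta = {0, 1, 2, 3, 4, 5, 6, 7, 8, 9, 10}); total cost 12 + 9 + 7 + 13 = 41.
No covering selection has total cost below 41.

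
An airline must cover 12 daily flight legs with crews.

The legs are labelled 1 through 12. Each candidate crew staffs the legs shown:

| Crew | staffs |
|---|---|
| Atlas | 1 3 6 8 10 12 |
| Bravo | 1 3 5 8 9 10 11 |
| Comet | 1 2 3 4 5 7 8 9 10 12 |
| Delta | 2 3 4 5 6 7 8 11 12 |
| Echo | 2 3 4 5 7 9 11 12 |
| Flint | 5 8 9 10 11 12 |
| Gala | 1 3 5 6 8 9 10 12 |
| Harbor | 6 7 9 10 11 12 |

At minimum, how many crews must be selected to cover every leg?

Take {Comet, Harbor}. Their union is {1, 2, 3, 4, 5, 6, 7, 8, 9, 10, 11, 12}, which is all 12 legs.
No single crew has all 12 legs (the largest, Comet, has 10), so 2 is optimal.

2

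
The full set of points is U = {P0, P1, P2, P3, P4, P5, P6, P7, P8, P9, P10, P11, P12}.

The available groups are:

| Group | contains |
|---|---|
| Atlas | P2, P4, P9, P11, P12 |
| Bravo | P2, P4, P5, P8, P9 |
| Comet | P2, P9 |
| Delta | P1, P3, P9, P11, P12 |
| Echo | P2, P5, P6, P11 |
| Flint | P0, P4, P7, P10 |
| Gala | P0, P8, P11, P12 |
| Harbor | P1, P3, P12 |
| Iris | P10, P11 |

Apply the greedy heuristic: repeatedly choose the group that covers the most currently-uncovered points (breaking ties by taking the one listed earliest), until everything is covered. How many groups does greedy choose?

5

Greedy: pick Atlas (covers 5 new) → pick Flint (covers 3 new) → pick Bravo (covers 2 new) → pick Delta (covers 2 new) → pick Echo (covers 1 new). Total picks: 5.
(The true minimum cover uses only 4 groups, so greedy is not optimal here.)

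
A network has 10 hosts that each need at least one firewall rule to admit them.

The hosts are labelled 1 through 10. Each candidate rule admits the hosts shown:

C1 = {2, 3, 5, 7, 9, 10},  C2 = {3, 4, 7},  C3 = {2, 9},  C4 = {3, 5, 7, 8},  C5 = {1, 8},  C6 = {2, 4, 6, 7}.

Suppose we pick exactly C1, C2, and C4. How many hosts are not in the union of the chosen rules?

Union of C1, C2, C4 = {2, 3, 4, 5, 7, 8, 9, 10}.
Not covered: 1, 6 — 2 hosts.

2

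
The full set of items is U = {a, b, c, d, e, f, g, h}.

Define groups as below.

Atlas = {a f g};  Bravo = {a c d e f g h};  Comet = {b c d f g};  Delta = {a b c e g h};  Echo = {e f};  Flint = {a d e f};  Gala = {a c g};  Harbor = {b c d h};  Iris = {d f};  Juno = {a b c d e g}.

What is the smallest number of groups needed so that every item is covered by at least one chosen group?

2

Take {Bravo, Harbor}. Their union is {a, b, c, d, e, f, g, h}, which is all 8 items.
No single group has all 8 items (the largest, Bravo, has 7), so 2 is optimal.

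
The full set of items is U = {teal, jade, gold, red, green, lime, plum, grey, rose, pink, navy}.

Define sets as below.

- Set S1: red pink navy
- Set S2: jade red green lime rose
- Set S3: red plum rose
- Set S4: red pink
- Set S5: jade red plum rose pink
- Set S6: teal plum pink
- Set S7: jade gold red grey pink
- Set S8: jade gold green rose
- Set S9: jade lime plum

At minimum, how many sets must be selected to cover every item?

4

S1, S2, S6, and S7 cover everything between them: the union {teal, jade, gold, red, green, lime, plum, grey, rose, pink, navy} is all of U.
No 3 of the 9 sets cover everything (all 84 combinations miss at least one item), so 4 is optimal.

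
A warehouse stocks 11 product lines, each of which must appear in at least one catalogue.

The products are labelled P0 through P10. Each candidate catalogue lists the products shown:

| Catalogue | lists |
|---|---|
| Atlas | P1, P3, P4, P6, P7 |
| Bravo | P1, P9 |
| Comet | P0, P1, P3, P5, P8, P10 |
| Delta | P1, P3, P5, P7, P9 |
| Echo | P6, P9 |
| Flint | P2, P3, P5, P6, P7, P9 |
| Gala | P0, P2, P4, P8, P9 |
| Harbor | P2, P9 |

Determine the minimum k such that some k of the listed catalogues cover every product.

Atlas and Comet and Gala together: Atlas ∪ Comet ∪ Gala = {P0, P1, P2, P3, P4, P5, P6, P7, P8, P9, P10} — every product is covered.
Only Comet contains P10, so Comet is forced; the remaining 5 products need at least 2 more catalogues (each remaining catalogue adds at most 4) — so at least 3 catalogues are needed, and 3 is optimal.

3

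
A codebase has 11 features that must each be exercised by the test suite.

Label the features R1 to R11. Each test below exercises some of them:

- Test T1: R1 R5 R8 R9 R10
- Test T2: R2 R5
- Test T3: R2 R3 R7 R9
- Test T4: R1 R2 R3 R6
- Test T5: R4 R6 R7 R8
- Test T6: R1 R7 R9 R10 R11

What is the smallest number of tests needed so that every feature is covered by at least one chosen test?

4

Take {T2, T3, T5, T6}. Their union is {R1, R2, R3, R4, R5, R6, R7, R8, R9, R10, R11}, which is all 11 features.
No 3 of the 6 tests cover everything (all 20 combinations miss at least one feature), so 4 is optimal.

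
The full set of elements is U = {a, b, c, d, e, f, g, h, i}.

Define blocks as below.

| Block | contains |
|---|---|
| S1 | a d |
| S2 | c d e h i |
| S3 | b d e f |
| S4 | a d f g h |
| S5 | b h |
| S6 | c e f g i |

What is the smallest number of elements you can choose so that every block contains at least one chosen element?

Take T = {a, f, h}. Each listed block contains at least one of these, so T is a hitting set of size 3.
The blocks S1, S5, S6 are pairwise disjoint, so any hitting set needs a separate element for each — at least 3. Hence 3 is optimal.

3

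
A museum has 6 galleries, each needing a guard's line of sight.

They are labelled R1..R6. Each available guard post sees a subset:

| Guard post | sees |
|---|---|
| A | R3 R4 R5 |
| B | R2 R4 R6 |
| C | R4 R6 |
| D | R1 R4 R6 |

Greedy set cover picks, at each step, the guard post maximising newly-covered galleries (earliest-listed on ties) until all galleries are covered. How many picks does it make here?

3

Greedy: pick A (covers 3 new) → pick B (covers 2 new) → pick D (covers 1 new). Total picks: 3.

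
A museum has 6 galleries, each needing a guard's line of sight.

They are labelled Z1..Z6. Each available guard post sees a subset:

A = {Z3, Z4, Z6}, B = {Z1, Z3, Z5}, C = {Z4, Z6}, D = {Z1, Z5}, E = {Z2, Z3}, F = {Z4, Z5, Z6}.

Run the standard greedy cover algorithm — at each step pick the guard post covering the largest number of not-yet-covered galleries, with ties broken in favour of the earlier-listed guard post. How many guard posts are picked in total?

3

Greedy: pick A (covers 3 new) → pick B (covers 2 new) → pick E (covers 1 new). Total picks: 3.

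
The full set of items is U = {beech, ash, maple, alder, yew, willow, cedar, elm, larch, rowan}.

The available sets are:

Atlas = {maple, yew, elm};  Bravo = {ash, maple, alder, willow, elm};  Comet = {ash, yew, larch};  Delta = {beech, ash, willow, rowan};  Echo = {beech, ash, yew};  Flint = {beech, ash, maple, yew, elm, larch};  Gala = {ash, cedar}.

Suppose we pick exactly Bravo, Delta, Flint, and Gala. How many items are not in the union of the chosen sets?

Union of Bravo, Delta, Flint, Gala = {beech, ash, maple, alder, yew, willow, cedar, elm, larch, rowan} — that's every item, so 0 are uncovered.

0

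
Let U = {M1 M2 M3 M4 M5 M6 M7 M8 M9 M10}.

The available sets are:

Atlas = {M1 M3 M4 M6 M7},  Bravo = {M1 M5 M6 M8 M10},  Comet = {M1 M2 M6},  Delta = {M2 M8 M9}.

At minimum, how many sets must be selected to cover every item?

3

Take {Atlas, Bravo, Delta}. Their union is {M1, M2, M3, M4, M5, M6, M7, M8, M9, M10}, which is all 10 items.
Only Atlas contains M3, so Atlas is forced; the remaining 5 items need at least 2 more sets (each remaining set adds at most 3) — so at least 3 sets are needed, and 3 is optimal.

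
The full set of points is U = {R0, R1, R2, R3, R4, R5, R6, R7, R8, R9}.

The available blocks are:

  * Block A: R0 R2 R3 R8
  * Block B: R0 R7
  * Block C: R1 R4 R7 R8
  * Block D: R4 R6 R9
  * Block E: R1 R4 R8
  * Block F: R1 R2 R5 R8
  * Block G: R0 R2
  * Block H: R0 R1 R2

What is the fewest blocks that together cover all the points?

4

A, B, D, and F cover everything between them: the union {R0, R1, R2, R3, R4, R5, R6, R7, R8, R9} is all of U.
No 3 of the 8 blocks cover everything (all 56 combinations miss at least one point), so 4 is optimal.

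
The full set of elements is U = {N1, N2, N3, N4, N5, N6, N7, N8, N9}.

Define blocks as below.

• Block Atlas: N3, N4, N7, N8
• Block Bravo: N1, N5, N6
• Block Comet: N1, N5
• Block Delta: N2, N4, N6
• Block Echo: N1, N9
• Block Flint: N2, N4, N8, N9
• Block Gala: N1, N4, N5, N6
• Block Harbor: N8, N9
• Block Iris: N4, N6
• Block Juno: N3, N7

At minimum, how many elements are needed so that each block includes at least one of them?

Take H = {N4, N5, N7, N9}. Each listed block contains at least one of these, so H is a hitting set of size 4.
The blocks Comet, Harbor, Iris, Juno are pairwise disjoint, so any hitting set needs a separate element for each — at least 4. Hence 4 is optimal.

4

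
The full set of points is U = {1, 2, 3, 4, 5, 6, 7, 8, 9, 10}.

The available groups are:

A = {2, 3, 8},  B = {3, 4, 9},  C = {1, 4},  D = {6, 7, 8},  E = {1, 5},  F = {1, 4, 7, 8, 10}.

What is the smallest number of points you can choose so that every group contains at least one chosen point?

The 3 points {1, 3, 6} hit every group.
The groups B, D, E are pairwise disjoint, so any hitting set needs a separate point for each — at least 3. Hence 3 is optimal.

3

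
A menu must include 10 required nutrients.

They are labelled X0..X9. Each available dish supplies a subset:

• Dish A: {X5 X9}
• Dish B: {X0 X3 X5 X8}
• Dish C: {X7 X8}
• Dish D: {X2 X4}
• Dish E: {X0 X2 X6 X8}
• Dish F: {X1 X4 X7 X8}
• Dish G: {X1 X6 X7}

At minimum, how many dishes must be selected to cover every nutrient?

4

A and B and D and G together: A ∪ B ∪ D ∪ G = {X0, X1, X2, X3, X4, X5, X6, X7, X8, X9} — every nutrient is covered.
No 3 of the 7 dishes cover everything (all 35 combinations miss at least one nutrient), so 4 is optimal.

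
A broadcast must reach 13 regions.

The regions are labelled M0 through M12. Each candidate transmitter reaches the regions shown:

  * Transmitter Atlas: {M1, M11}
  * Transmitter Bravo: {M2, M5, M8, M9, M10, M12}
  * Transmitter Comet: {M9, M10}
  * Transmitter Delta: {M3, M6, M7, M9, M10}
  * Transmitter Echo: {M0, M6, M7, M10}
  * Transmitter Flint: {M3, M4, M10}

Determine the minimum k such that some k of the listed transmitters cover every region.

4

Take {Atlas, Bravo, Echo, Flint}. Their union is {M0, M1, M2, M3, M4, M5, M6, M7, M8, M9, M10, M11, M12}, which is all 13 regions.
Only Bravo contains M2, so Bravo is forced; the remaining 7 regions need at least 3 more transmitters (each remaining transmitter adds at most 3) — so at least 4 transmitters are needed, and 4 is optimal.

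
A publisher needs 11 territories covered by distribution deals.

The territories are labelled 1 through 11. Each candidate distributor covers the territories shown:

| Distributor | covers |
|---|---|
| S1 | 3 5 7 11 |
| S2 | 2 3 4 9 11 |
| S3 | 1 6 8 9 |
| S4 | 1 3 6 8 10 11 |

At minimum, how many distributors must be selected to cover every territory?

S1 and S2 and S4 together: S1 ∪ S2 ∪ S4 = {1, 2, 3, 4, 5, 6, 7, 8, 9, 10, 11} — every territory is covered.
Only S2 contains 2, so S2 is forced; the remaining 6 territories need at least 2 more distributors (each remaining distributor adds at most 4) — so at least 3 distributors are needed, and 3 is optimal.

3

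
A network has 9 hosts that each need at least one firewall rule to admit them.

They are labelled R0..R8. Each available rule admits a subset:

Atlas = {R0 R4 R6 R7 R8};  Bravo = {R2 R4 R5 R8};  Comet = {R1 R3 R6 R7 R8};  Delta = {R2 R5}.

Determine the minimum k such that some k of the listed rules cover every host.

Atlas and Comet and Delta together: Atlas ∪ Comet ∪ Delta = {R0, R1, R2, R3, R4, R5, R6, R7, R8} — every host is covered.
Only Atlas contains R0, so Atlas is forced; the remaining 4 hosts need at least 2 more rules (each remaining rule adds at most 2) — so at least 3 rules are needed, and 3 is optimal.

3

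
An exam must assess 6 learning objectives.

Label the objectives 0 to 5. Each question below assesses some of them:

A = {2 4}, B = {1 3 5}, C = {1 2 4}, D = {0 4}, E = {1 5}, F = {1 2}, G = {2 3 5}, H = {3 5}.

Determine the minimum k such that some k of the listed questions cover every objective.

Take {B, C, D}. Their union is {0, 1, 2, 3, 4, 5}, which is all 6 objectives.
Only D contains 0, so D is forced; the remaining 4 objectives need at least 2 more questions (each remaining question adds at most 3) — so at least 3 questions are needed, and 3 is optimal.

3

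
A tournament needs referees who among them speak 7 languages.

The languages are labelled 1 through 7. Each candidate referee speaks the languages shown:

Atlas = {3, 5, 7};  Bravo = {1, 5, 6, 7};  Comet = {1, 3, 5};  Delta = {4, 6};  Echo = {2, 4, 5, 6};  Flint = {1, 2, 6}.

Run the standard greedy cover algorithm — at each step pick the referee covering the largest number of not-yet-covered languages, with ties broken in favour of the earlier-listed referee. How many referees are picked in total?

Greedy: pick Bravo (covers 4 new) → pick Echo (covers 2 new) → pick Atlas (covers 1 new). Total picks: 3.

3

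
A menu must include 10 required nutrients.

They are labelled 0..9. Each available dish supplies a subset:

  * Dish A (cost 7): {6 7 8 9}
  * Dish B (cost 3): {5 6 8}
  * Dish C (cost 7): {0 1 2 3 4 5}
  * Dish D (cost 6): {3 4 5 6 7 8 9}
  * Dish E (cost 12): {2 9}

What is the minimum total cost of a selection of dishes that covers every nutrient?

13

C, D together cover every nutrient (C ∪ D = {0, 1, 2, 3, 4, 5, 6, 7, 8, 9}); total cost 7 + 6 = 13.
No covering selection has total cost below 13.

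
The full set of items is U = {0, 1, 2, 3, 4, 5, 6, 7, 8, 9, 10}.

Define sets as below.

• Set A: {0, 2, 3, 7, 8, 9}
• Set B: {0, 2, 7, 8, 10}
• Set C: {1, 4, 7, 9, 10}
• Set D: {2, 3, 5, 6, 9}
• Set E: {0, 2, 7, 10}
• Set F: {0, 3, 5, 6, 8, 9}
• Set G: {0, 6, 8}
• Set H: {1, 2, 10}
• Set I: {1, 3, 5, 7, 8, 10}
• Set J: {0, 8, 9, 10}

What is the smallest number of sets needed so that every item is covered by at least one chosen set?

C and D and F together: C ∪ D ∪ F = {0, 1, 2, 3, 4, 5, 6, 7, 8, 9, 10} — every item is covered.
Only C contains 4, so C is forced; the remaining 6 items need at least 2 more sets (each remaining set adds at most 5) — so at least 3 sets are needed, and 3 is optimal.

3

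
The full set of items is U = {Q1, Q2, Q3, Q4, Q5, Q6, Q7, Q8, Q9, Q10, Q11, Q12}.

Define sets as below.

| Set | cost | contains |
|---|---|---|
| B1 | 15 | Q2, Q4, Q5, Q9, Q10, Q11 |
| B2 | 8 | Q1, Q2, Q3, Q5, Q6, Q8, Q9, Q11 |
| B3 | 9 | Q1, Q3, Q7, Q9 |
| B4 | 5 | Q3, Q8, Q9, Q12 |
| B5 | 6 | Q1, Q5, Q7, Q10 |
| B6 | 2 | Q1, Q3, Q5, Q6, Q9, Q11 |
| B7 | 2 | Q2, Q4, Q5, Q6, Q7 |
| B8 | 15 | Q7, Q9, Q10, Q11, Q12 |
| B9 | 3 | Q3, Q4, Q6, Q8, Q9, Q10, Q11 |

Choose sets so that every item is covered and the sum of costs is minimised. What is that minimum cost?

B4, B6, B7, B9 together cover every item (B4 ∪ B6 ∪ B7 ∪ B9 = {Q1, Q2, Q3, Q4, Q5, Q6, Q7, Q8, Q9, Q10, Q11, Q12}); total cost 5 + 2 + 2 + 3 = 12.
No covering selection has total cost below 12.

12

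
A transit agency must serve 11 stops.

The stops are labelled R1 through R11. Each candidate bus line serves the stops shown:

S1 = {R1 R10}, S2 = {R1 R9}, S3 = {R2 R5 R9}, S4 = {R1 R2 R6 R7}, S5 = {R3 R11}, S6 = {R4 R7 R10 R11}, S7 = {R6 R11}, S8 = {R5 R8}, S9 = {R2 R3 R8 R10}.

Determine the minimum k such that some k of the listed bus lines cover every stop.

S3 and S4 and S6 and S9 together: S3 ∪ S4 ∪ S6 ∪ S9 = {R1, R2, R3, R4, R5, R6, R7, R8, R9, R10, R11} — every stop is covered.
Only S6 contains R4, so S6 is forced; the remaining 7 stops need at least 3 more bus lines (each remaining bus line adds at most 3) — so at least 4 bus lines are needed, and 4 is optimal.

4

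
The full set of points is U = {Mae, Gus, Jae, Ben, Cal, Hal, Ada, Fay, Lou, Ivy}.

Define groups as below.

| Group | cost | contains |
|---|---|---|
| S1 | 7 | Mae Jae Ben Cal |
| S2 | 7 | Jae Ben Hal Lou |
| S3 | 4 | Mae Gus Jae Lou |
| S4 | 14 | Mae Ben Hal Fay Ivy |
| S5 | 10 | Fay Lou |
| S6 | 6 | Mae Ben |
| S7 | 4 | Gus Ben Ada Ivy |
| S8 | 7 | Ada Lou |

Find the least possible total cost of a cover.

28

S1, S2, S5, S7 together cover every point (S1 ∪ S2 ∪ S5 ∪ S7 = {Mae, Gus, Jae, Ben, Cal, Hal, Ada, Fay, Lou, Ivy}); total cost 7 + 7 + 10 + 4 = 28.
The greedy pick S3, S7, S1, S2, S5 costs 32; no covering selection beats 28.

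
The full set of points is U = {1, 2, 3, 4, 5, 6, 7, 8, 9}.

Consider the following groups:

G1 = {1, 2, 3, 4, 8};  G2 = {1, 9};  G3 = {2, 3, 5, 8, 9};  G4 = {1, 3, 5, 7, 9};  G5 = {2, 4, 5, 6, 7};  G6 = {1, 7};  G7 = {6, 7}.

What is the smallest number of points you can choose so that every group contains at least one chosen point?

Take H = {1, 2, 6}. Each listed group contains at least one of these, so H is a hitting set of size 3.
No choice of 2 points meets every group, so 3 is the minimum.

3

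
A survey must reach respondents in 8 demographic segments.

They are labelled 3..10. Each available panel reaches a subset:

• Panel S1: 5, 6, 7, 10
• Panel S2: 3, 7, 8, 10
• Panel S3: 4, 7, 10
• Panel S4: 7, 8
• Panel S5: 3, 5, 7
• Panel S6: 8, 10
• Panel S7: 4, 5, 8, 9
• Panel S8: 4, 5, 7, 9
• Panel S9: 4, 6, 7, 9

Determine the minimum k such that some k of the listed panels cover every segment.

Take {S1, S5, S7}. Their union is {3, 4, 5, 6, 7, 8, 9, 10}, which is all 8 segments.
No 2 of the 9 panels cover everything (all 36 combinations miss at least one segment), so 3 is optimal.

3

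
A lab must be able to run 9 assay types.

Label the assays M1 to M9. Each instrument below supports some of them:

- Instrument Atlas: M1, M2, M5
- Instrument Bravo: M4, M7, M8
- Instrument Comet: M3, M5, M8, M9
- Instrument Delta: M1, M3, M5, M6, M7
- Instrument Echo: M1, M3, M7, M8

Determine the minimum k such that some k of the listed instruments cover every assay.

Take {Atlas, Bravo, Comet, Delta}. Their union is {M1, M2, M3, M4, M5, M6, M7, M8, M9}, which is all 9 assays.
No 3 of the 5 instruments cover everything (all 10 combinations miss at least one assay), so 4 is optimal.

4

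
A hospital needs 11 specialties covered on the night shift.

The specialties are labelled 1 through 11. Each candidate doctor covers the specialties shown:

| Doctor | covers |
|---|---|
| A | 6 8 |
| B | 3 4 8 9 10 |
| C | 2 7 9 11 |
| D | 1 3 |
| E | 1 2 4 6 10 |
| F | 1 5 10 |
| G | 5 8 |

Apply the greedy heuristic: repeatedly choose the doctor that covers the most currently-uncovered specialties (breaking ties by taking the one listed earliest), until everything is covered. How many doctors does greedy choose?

Greedy: pick B (covers 5 new) → pick C (covers 3 new) → pick E (covers 2 new) → pick F (covers 1 new). Total picks: 4.

4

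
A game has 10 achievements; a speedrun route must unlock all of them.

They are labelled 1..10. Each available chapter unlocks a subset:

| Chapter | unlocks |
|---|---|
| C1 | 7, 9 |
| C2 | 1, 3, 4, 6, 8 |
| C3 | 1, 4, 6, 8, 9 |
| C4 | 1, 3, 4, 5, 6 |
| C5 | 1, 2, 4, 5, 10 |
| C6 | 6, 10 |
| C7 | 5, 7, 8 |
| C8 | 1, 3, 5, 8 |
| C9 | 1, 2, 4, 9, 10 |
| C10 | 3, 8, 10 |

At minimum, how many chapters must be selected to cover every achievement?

3

C1 and C2 and C5 together: C1 ∪ C2 ∪ C5 = {1, 2, 3, 4, 5, 6, 7, 8, 9, 10} — every achievement is covered.
No 2 of the 10 chapters cover everything (all 45 combinations miss at least one achievement), so 3 is optimal.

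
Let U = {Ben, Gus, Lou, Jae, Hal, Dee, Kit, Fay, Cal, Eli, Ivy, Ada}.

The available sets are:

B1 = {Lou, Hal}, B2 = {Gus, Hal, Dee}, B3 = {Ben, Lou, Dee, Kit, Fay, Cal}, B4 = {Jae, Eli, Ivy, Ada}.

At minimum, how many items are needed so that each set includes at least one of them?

Take H = {Jae, Hal, Kit}. Each listed set contains at least one of these, so H is a hitting set of size 3.
No choice of 2 items meets every set, so 3 is the minimum.

3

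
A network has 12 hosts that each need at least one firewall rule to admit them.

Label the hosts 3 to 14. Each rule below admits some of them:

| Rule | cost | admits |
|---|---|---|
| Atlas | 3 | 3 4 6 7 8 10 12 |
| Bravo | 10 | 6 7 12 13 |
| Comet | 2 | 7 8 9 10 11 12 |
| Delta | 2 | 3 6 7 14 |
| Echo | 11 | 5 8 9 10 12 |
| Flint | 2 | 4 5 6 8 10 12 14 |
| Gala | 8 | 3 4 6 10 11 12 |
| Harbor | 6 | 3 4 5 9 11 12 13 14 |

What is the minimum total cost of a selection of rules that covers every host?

9

Atlas, Harbor together cover every host (Atlas ∪ Harbor = {3, 4, 5, 6, 7, 8, 9, 10, 11, 12, 13, 14}); total cost 3 + 6 = 9.
The greedy pick Flint, Comet, Delta, Harbor costs 12; no covering selection beats 9.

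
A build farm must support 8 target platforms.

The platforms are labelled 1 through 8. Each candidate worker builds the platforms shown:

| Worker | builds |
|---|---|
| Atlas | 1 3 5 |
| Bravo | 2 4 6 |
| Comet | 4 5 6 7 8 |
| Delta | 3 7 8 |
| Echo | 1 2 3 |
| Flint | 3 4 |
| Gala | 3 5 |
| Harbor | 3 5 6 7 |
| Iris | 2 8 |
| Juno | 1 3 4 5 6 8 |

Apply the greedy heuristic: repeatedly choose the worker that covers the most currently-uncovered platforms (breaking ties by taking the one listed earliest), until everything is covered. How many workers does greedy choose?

Greedy: pick Juno (covers 6 new) → pick Bravo (covers 1 new) → pick Comet (covers 1 new). Total picks: 3.
(The true minimum cover uses only 2 workers, so greedy is not optimal here.)

3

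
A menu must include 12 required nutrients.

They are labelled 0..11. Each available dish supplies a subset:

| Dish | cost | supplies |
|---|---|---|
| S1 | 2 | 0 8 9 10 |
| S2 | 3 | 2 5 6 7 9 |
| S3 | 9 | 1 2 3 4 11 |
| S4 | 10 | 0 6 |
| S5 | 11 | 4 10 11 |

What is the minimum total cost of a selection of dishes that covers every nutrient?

S1, S2, S3 together cover every nutrient (S1 ∪ S2 ∪ S3 = {0, 1, 2, 3, 4, 5, 6, 7, 8, 9, 10, 11}); total cost 2 + 3 + 9 = 14.
No covering selection has total cost below 14.

14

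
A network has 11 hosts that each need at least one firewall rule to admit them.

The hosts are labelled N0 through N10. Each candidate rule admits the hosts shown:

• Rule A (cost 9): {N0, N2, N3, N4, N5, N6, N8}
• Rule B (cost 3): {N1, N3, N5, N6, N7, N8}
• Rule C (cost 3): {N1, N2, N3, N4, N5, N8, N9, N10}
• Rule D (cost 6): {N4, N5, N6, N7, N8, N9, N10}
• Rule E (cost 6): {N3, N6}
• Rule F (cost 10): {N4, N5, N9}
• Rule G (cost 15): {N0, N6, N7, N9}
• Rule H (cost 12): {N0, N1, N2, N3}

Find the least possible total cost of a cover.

15

A, B, C together cover every host (A ∪ B ∪ C = {N0, N1, N2, N3, N4, N5, N6, N7, N8, N9, N10}); total cost 9 + 3 + 3 = 15.
No covering selection has total cost below 15.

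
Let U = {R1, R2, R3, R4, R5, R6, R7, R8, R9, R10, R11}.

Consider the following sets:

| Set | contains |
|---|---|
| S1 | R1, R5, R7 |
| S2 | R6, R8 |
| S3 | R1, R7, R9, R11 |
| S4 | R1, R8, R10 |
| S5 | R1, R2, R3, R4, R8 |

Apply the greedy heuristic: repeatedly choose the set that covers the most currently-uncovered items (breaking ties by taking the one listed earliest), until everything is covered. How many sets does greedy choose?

5

Greedy: pick S5 (covers 5 new) → pick S3 (covers 3 new) → pick S1 (covers 1 new) → pick S2 (covers 1 new) → pick S4 (covers 1 new). Total picks: 5.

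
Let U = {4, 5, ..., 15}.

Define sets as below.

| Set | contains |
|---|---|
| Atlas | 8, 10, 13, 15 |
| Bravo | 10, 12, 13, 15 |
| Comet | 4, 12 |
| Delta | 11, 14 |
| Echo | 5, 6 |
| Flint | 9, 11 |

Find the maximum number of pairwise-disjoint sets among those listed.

Atlas, Comet, Delta, Echo are pairwise disjoint (Atlas={8,10,13,15}; Comet={4,12}; Delta={11,14}; Echo={5,6}).
Every remaining set overlaps one of these, and no 5 of the listed sets are pairwise disjoint, so 4 is the maximum.

4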